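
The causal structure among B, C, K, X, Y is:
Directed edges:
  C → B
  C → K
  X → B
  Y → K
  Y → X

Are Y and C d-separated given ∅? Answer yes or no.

Yes — Y ⊥ C | ∅.

Bayes-Ball from Y | ∅ reaches {B,K,X}.
C ∉ reach(Y|∅) ⇒ Y ⊥ C | ∅.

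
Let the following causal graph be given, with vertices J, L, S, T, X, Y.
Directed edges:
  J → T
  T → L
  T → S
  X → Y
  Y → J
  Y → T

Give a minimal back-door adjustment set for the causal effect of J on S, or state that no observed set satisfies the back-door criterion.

J→S: minimal back-door set {Y}.

desc(J)\{J}={L,S,T}; candidates ⊆ {X,Y}.
size 0: {}; under {} J still reaches {L,S,T,X,Y} ∋ S.
{Y}: J⊥S given {Y} in G with J→· removed — back-door holds.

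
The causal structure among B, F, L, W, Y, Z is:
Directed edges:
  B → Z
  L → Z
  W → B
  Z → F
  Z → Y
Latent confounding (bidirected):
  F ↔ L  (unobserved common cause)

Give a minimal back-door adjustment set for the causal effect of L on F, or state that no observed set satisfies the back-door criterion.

desc(L)\{L}={F,Y,Z}; candidates ⊆ {B,W}.
L↔F: latent back-door arc(s) into L.
size 0: {}; under {} L still reaches {F} ∋ F.
size 1: {B}, {W}; under {B} L still reaches {F} ∋ F.
size 2: {B,W}; under {B,W} L still reaches {F} ∋ F.
L↔F cannot be blocked by any observed set — no back-door set.

L→F: no observed back-door set.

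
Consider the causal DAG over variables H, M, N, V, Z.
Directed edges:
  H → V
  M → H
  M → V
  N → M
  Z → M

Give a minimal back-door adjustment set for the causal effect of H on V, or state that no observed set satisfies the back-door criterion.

desc(H)\{H}={V}; candidates ⊆ {M,N,Z}.
size 0: {}; under {} H still reaches {M,N,V,Z} ∋ V.
{M}: H⊥V given {M} in G with H→· removed — back-door holds.

H→V: minimal back-door set {M}.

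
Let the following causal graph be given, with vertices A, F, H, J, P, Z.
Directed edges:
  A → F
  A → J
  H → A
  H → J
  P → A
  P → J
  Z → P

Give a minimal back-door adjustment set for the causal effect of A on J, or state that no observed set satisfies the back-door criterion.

A→J: minimal back-door set {H, P}.

desc(A)\{A}={F,J}; candidates ⊆ {H,P,Z}.
size 0: {}; under {} A still reaches {H,J,P,Z} ∋ J.
size 1: {H}, {P}, {Z}; under {H} A still reaches {J,P,Z} ∋ J.
{H,P}: A⊥J given {H,P} in G with A→· removed — back-door holds.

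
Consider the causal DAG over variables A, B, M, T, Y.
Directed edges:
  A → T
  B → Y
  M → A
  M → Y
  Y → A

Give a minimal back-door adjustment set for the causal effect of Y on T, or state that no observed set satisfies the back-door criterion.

Y→T: minimal back-door set {M}.

desc(Y)\{Y}={A,T}; candidates ⊆ {B,M}.
size 0: {}; under {} Y still reaches {A,B,M,T} ∋ T.
{M}: Y⊥T given {M} in G with Y→· removed — back-door holds.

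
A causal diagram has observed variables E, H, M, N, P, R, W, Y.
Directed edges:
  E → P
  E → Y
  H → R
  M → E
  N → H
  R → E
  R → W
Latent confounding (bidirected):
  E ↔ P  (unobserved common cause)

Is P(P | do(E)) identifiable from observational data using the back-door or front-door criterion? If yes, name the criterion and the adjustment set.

P(P|do(E)): not identifiable (no BD/FD set).

desc(E)\{E}={P,Y}; candidates ⊆ {H,M,N,R,W}.
E↔P: latent back-door arc(s) into E.
size 0: {}; under {} E still reaches {H,M,N,P,R,W} ∋ P.
size 1: {H}, {M}, {N} …(+2); under {H} E still reaches {M,P,R,W} ∋ P.
size 2: {H,M}, {H,N}, {H,R} …(+7); under {H,M} E still reaches {P,R,W} ∋ P.
E↔P cannot be blocked by any observed set — no back-door set.
No mediator lies on a directed E→…→P path.
Neither criterion identifies P(P|do(E)) in this graph.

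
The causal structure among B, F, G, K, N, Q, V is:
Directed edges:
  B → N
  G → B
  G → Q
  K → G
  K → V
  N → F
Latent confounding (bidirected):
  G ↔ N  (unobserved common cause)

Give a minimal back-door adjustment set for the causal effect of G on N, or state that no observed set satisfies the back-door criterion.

desc(G)\{G}={B,F,N,Q}; candidates ⊆ {K,V}.
G↔N: latent back-door arc(s) into G.
size 0: {}; under {} G still reaches {F,K,N,V} ∋ N.
size 1: {K}, {V}; under {K} G still reaches {F,N} ∋ N.
size 2: {K,V}; under {K,V} G still reaches {F,N} ∋ N.
G↔N cannot be blocked by any observed set — no back-door set.

G→N: no observed back-door set.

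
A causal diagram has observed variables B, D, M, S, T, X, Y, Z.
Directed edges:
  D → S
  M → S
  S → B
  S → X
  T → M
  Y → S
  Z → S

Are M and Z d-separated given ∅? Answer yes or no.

Yes — M ⊥ Z | ∅.

Bayes-Ball from M | ∅ reaches {B,S,T,X}.
Z ∉ reach(M|∅) ⇒ M ⊥ Z | ∅.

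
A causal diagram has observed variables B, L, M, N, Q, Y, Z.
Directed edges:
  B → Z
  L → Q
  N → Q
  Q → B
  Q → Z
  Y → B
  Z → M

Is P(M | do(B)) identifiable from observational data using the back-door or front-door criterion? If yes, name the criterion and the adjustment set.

desc(B)\{B}={M,Z}; candidates ⊆ {L,N,Q,Y}.
size 0: {}; under {} B still reaches {L,M,N,Q,Y,Z} ∋ M.
{Q}: B⊥M given {Q} in G with B→· removed — back-door holds.
P(M|do(B)) = Σ_{Q} P(M|B,Q)·P(Q).

P(M|do(B)): backdoor, adjust for {Q}.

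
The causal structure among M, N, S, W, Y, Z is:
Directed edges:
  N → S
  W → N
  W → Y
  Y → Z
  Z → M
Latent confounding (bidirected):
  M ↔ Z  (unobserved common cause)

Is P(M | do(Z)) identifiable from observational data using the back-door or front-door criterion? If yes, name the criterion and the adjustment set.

desc(Z)\{Z}={M}; candidates ⊆ {N,S,W,Y}.
Z↔M: latent back-door arc(s) into Z.
size 0: {}; under {} Z still reaches {M,N,S,W,Y} ∋ M.
size 1: {N}, {S}, {W} …(+1); under {N} Z still reaches {M,W,Y} ∋ M.
size 2: {N,S}, {N,W}, {N,Y} …(+3); under {N,S} Z still reaches {M,W,Y} ∋ M.
Z↔M cannot be blocked by any observed set — no back-door set.
No mediator lies on a directed Z→…→M path.
Neither criterion identifies P(M|do(Z)) in this graph.

P(M|do(Z)): not identifiable (no BD/FD set).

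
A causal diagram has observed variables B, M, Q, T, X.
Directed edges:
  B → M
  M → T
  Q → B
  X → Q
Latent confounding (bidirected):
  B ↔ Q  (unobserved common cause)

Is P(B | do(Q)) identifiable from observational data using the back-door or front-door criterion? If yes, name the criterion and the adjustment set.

desc(Q)\{Q}={B,M,T}; candidates ⊆ {X}.
Q↔B: latent back-door arc(s) into Q.
size 0: {}; under {} Q still reaches {B,M,T,X} ∋ B.
size 1: {X}; under {X} Q still reaches {B,M,T} ∋ B.
Q↔B cannot be blocked by any observed set — no back-door set.
No mediator lies on a directed Q→…→B path.
Neither criterion identifies P(B|do(Q)) in this graph.

P(B|do(Q)): not identifiable (no BD/FD set).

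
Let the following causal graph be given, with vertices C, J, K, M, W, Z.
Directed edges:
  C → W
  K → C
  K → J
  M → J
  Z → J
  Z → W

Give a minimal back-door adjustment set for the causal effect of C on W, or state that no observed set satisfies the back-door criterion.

C→W: minimal back-door set ∅.

desc(C)\{C}={W}; candidates ⊆ {J,K,M,Z}.
∅: C⊥W given ∅ in G with C→· removed — back-door holds.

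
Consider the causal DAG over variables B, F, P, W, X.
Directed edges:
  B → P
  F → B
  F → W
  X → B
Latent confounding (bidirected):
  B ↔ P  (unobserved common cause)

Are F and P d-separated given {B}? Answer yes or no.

No — F and P are d-connected given {B}.

Bayes-Ball from F | {B} reaches {P,W,X}.
P ∈ reach(F|{B}) ⇒ F ⊥̸ P | {B}.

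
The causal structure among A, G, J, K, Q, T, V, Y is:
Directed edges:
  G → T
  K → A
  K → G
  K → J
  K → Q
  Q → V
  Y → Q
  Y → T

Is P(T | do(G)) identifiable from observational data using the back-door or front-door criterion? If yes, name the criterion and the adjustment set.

desc(G)\{G}={T}; candidates ⊆ {A,J,K,Q,V,Y}.
∅: G⊥T given ∅ in G with G→· removed — back-door holds.
P(T|do(G)) = P(T|G) — no adjustment needed.

P(T|do(G)): backdoor, adjust for ∅.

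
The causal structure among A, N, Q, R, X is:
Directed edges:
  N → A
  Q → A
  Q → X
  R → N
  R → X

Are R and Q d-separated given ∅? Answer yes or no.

Bayes-Ball from R | ∅ reaches {A,N,X}.
Q ∉ reach(R|∅) ⇒ R ⊥ Q | ∅.

Yes — R ⊥ Q | ∅.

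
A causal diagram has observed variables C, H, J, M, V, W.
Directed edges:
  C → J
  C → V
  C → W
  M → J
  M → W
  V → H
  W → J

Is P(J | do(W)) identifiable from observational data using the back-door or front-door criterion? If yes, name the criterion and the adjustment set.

desc(W)\{W}={J}; candidates ⊆ {C,H,M,V}.
size 0: {}; under {} W still reaches {C,H,J,M,V} ∋ J.
size 1: {C}, {H}, {M} …(+1); under {C} W still reaches {J,M} ∋ J.
{C,M}: W⊥J given {C,M} in G with W→· removed — back-door holds.
P(J|do(W)) = Σ_{C,M} P(J|W,C,M)·P(C,M).

P(J|do(W)): backdoor, adjust for {C, M}.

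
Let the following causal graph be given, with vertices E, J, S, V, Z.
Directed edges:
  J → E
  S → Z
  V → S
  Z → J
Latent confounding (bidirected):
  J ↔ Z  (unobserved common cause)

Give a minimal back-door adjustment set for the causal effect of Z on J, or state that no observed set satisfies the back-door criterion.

desc(Z)\{Z}={E,J}; candidates ⊆ {S,V}.
Z↔J: latent back-door arc(s) into Z.
size 0: {}; under {} Z still reaches {E,J,S,V} ∋ J.
size 1: {S}, {V}; under {S} Z still reaches {E,J} ∋ J.
size 2: {S,V}; under {S,V} Z still reaches {E,J} ∋ J.
Z↔J cannot be blocked by any observed set — no back-door set.

Z→J: no observed back-door set.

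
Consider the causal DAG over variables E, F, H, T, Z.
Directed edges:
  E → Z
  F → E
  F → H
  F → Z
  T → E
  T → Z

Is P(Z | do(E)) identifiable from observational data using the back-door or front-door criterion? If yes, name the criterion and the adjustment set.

P(Z|do(E)): backdoor, adjust for {F, T}.

desc(E)\{E}={Z}; candidates ⊆ {F,H,T}.
size 0: {}; under {} E still reaches {F,H,T,Z} ∋ Z.
size 1: {F}, {H}, {T}; under {F} E still reaches {T,Z} ∋ Z.
{F,T}: E⊥Z given {F,T} in G with E→· removed — back-door holds.
P(Z|do(E)) = Σ_{F,T} P(Z|E,F,T)·P(F,T).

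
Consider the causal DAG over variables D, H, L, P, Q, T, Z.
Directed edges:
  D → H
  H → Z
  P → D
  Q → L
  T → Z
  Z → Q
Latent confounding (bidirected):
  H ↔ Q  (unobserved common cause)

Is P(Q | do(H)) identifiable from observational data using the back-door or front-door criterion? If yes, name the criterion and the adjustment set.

desc(H)\{H}={L,Q,Z}; candidates ⊆ {D,P,T}.
H↔Q: latent back-door arc(s) into H.
size 0: {}; under {} H still reaches {D,L,P,Q} ∋ Q.
size 1: {D}, {P}, {T}; under {D} H still reaches {L,Q} ∋ Q.
size 2: {D,P}, {D,T}, {P,T}; under {D,P} H still reaches {L,Q} ∋ Q.
H↔Q cannot be blocked by any observed set — no back-door set.
{Z}: (i) intercepts every directed H→Q path; (ii) no back-door H→{Z}; (iii) {H} blocks every back-door {Z}→Q. Front-door holds.
P(Q|do(H)) = Σ_{Z} P(Z|H) Σ_{H'} P(Q|Z,H')P(H').

P(Q|do(H)): frontdoor, adjust for {Z}.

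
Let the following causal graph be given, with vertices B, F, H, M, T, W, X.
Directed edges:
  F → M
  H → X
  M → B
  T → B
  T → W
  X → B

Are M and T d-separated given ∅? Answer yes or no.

Bayes-Ball from M | ∅ reaches {B,F}.
T ∉ reach(M|∅) ⇒ M ⊥ T | ∅.

Yes — M ⊥ T | ∅.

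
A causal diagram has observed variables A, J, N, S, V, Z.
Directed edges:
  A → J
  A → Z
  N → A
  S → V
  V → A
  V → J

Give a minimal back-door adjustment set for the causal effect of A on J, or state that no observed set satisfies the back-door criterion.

desc(A)\{A}={J,Z}; candidates ⊆ {N,S,V}.
size 0: {}; under {} A still reaches {J,N,S,V} ∋ J.
{V}: A⊥J given {V} in G with A→· removed — back-door holds.

A→J: minimal back-door set {V}.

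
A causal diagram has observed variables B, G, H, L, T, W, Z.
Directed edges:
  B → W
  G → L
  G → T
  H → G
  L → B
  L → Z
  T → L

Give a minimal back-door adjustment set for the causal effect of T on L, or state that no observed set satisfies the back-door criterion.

T→L: minimal back-door set {G}.

desc(T)\{T}={B,L,W,Z}; candidates ⊆ {G,H}.
size 0: {}; under {} T still reaches {B,G,H,L,W,Z} ∋ L.
{G}: T⊥L given {G} in G with T→· removed — back-door holds.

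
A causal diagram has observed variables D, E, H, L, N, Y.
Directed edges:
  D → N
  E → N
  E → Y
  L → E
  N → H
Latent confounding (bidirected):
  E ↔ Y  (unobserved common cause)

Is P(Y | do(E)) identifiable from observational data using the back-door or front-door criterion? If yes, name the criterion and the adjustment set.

P(Y|do(E)): not identifiable (no BD/FD set).

desc(E)\{E}={H,N,Y}; candidates ⊆ {D,L}.
E↔Y: latent back-door arc(s) into E.
size 0: {}; under {} E still reaches {L,Y} ∋ Y.
size 1: {D}, {L}; under {D} E still reaches {L,Y} ∋ Y.
size 2: {D,L}; under {D,L} E still reaches {Y} ∋ Y.
E↔Y cannot be blocked by any observed set — no back-door set.
No mediator lies on a directed E→…→Y path.
Neither criterion identifies P(Y|do(E)) in this graph.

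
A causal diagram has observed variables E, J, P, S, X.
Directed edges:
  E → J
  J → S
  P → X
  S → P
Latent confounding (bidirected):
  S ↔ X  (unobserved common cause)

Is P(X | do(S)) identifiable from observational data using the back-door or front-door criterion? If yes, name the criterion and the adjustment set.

P(X|do(S)): frontdoor, adjust for {P}.

desc(S)\{S}={P,X}; candidates ⊆ {E,J}.
S↔X: latent back-door arc(s) into S.
size 0: {}; under {} S still reaches {E,J,X} ∋ X.
size 1: {E}, {J}; under {E} S still reaches {J,X} ∋ X.
size 2: {E,J}; under {E,J} S still reaches {X} ∋ X.
S↔X cannot be blocked by any observed set — no back-door set.
{P}: (i) intercepts every directed S→X path; (ii) no back-door S→{P}; (iii) {S} blocks every back-door {P}→X. Front-door holds.
P(X|do(S)) = Σ_{P} P(P|S) Σ_{S'} P(X|P,S')P(S').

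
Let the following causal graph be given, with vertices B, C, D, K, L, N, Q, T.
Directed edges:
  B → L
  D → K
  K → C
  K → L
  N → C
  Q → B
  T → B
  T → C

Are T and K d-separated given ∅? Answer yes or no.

Yes — T ⊥ K | ∅.

Bayes-Ball from T | ∅ reaches {B,C,L}.
K ∉ reach(T|∅) ⇒ T ⊥ K | ∅.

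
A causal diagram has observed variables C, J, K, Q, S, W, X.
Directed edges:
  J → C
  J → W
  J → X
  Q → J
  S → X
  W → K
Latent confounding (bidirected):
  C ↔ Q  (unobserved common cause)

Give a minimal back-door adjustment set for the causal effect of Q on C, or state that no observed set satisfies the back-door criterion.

desc(Q)\{Q}={C,J,K,W,X}; candidates ⊆ {S}.
Q↔C: latent back-door arc(s) into Q.
size 0: {}; under {} Q still reaches {C} ∋ C.
size 1: {S}; under {S} Q still reaches {C} ∋ C.
Q↔C cannot be blocked by any observed set — no back-door set.

Q→C: no observed back-door set.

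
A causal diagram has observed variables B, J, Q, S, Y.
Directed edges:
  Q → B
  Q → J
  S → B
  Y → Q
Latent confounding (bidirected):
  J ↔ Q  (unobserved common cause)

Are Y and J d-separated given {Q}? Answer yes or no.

Bayes-Ball from Y | {Q} reaches {J}.
J ∈ reach(Y|{Q}) ⇒ Y ⊥̸ J | {Q}.

No — Y and J are d-connected given {Q}.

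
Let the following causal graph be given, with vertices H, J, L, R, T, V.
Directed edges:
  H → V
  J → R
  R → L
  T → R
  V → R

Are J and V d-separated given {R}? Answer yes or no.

Bayes-Ball from J | {R} reaches {H,T,V}.
V ∈ reach(J|{R}) ⇒ J ⊥̸ V | {R}.

No — J and V are d-connected given {R}.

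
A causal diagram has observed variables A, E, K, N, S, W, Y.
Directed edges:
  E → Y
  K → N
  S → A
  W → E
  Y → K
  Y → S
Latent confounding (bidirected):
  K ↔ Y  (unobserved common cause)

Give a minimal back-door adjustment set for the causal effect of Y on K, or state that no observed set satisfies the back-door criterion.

Y→K: no observed back-door set.

desc(Y)\{Y}={A,K,N,S}; candidates ⊆ {E,W}.
Y↔K: latent back-door arc(s) into Y.
size 0: {}; under {} Y still reaches {E,K,N,W} ∋ K.
size 1: {E}, {W}; under {E} Y still reaches {K,N} ∋ K.
size 2: {E,W}; under {E,W} Y still reaches {K,N} ∋ K.
Y↔K cannot be blocked by any observed set — no back-door set.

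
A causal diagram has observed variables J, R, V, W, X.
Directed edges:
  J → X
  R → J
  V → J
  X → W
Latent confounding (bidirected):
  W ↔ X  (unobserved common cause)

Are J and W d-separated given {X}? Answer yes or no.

No — J and W are d-connected given {X}.

Bayes-Ball from J | {X} reaches {R,V,W}.
W ∈ reach(J|{X}) ⇒ J ⊥̸ W | {X}.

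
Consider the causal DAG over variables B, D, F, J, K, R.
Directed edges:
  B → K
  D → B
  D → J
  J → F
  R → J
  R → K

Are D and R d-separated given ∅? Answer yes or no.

Yes — D ⊥ R | ∅.

Bayes-Ball from D | ∅ reaches {B,F,J,K}.
R ∉ reach(D|∅) ⇒ D ⊥ R | ∅.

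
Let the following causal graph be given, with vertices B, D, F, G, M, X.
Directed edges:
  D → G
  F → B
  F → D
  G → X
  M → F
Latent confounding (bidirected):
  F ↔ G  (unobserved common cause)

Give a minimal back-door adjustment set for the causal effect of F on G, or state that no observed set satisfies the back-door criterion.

desc(F)\{F}={B,D,G,X}; candidates ⊆ {M}.
F↔G: latent back-door arc(s) into F.
size 0: {}; under {} F still reaches {G,M,X} ∋ G.
size 1: {M}; under {M} F still reaches {G,X} ∋ G.
F↔G cannot be blocked by any observed set — no back-door set.

F→G: no observed back-door set.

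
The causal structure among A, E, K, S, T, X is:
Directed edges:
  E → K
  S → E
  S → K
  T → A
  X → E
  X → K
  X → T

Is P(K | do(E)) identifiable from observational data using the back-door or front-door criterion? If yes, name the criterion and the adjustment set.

desc(E)\{E}={K}; candidates ⊆ {A,S,T,X}.
size 0: {}; under {} E still reaches {A,K,S,T,X} ∋ K.
size 1: {A}, {S}, {T} …(+1); under {A} E still reaches {K,S,T,X} ∋ K.
{S,X}: E⊥K given {S,X} in G with E→· removed — back-door holds.
P(K|do(E)) = Σ_{S,X} P(K|E,S,X)·P(S,X).

P(K|do(E)): backdoor, adjust for {S, X}.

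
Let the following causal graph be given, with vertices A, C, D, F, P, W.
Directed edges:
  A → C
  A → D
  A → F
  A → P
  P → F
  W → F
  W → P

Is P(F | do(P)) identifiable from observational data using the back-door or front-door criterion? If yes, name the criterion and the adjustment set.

desc(P)\{P}={F}; candidates ⊆ {A,C,D,W}.
size 0: {}; under {} P still reaches {A,C,D,F,W} ∋ F.
size 1: {A}, {C}, {D} …(+1); under {A} P still reaches {F,W} ∋ F.
{A,W}: P⊥F given {A,W} in G with P→· removed — back-door holds.
P(F|do(P)) = Σ_{A,W} P(F|P,A,W)·P(A,W).

P(F|do(P)): backdoor, adjust for {A, W}.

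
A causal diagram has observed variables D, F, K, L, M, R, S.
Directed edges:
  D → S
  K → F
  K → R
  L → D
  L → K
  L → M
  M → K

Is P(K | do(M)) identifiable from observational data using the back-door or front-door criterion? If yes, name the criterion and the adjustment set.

desc(M)\{M}={F,K,R}; candidates ⊆ {D,L,S}.
size 0: {}; under {} M still reaches {D,F,K,L,R,S} ∋ K.
{L}: M⊥K given {L} in G with M→· removed — back-door holds.
P(K|do(M)) = Σ_{L} P(K|M,L)·P(L).

P(K|do(M)): backdoor, adjust for {L}.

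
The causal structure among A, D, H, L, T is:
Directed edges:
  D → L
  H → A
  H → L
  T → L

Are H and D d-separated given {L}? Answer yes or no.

Bayes-Ball from H | {L} reaches {A,D,T}.
D ∈ reach(H|{L}) ⇒ H ⊥̸ D | {L}.

No — H and D are d-connected given {L}.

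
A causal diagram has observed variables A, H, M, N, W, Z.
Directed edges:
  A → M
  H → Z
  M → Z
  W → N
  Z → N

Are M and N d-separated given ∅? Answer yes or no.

Bayes-Ball from M | ∅ reaches {A,N,Z}.
N ∈ reach(M|∅) ⇒ M ⊥̸ N | ∅.

No — M and N are d-connected given ∅.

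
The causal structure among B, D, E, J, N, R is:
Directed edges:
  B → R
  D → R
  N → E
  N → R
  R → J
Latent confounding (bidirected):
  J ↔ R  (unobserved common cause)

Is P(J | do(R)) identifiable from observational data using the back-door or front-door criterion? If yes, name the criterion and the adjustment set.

P(J|do(R)): not identifiable (no BD/FD set).

desc(R)\{R}={J}; candidates ⊆ {B,D,E,N}.
R↔J: latent back-door arc(s) into R.
size 0: {}; under {} R still reaches {B,D,E,J,N} ∋ J.
size 1: {B}, {D}, {E} …(+1); under {B} R still reaches {D,E,J,N} ∋ J.
size 2: {B,D}, {B,E}, {B,N} …(+3); under {B,D} R still reaches {E,J,N} ∋ J.
R↔J cannot be blocked by any observed set — no back-door set.
No mediator lies on a directed R→…→J path.
Neither criterion identifies P(J|do(R)) in this graph.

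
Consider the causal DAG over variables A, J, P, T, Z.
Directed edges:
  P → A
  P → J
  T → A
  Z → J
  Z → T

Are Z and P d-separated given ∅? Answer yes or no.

Yes — Z ⊥ P | ∅.

Bayes-Ball from Z | ∅ reaches {A,J,T}.
P ∉ reach(Z|∅) ⇒ Z ⊥ P | ∅.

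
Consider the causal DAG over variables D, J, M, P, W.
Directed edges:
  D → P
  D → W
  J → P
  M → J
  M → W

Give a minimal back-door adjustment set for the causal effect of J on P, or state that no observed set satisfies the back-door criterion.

J→P: minimal back-door set ∅.

desc(J)\{J}={P}; candidates ⊆ {D,M,W}.
∅: J⊥P given ∅ in G with J→· removed — back-door holds.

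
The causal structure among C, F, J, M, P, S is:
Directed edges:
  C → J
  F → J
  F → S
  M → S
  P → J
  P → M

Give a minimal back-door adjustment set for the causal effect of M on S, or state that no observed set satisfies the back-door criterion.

M→S: minimal back-door set ∅.

desc(M)\{M}={S}; candidates ⊆ {C,F,J,P}.
∅: M⊥S given ∅ in G with M→· removed — back-door holds.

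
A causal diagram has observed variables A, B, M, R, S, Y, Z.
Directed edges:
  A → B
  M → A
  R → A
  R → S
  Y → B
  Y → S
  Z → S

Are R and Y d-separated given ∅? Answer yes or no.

Yes — R ⊥ Y | ∅.

Bayes-Ball from R | ∅ reaches {A,B,S}.
Y ∉ reach(R|∅) ⇒ R ⊥ Y | ∅.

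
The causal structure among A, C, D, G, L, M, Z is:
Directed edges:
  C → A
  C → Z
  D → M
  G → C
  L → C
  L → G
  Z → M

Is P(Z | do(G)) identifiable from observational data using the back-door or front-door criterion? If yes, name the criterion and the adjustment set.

P(Z|do(G)): backdoor, adjust for {L}.

desc(G)\{G}={A,C,M,Z}; candidates ⊆ {D,L}.
size 0: {}; under {} G still reaches {A,C,L,M,Z} ∋ Z.
{L}: G⊥Z given {L} in G with G→· removed — back-door holds.
P(Z|do(G)) = Σ_{L} P(Z|G,L)·P(L).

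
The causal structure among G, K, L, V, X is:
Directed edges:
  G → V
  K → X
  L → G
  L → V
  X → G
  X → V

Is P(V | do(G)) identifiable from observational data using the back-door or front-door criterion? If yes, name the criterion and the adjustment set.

desc(G)\{G}={V}; candidates ⊆ {K,L,X}.
size 0: {}; under {} G still reaches {K,L,V,X} ∋ V.
size 1: {K}, {L}, {X}; under {K} G still reaches {L,V,X} ∋ V.
{L,X}: G⊥V given {L,X} in G with G→· removed — back-door holds.
P(V|do(G)) = Σ_{L,X} P(V|G,L,X)·P(L,X).

P(V|do(G)): backdoor, adjust for {L, X}.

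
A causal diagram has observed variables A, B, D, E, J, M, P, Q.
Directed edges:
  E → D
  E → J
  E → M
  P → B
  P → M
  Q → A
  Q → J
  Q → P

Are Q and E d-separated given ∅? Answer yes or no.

Yes — Q ⊥ E | ∅.

Bayes-Ball from Q | ∅ reaches {A,B,J,M,P}.
E ∉ reach(Q|∅) ⇒ Q ⊥ E | ∅.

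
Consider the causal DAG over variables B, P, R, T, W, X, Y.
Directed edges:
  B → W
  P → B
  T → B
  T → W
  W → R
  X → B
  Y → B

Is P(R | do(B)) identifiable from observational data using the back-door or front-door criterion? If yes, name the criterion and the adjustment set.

P(R|do(B)): backdoor, adjust for {T}.

desc(B)\{B}={R,W}; candidates ⊆ {P,T,X,Y}.
size 0: {}; under {} B still reaches {P,R,T,W,X,Y} ∋ R.
{T}: B⊥R given {T} in G with B→· removed — back-door holds.
P(R|do(B)) = Σ_{T} P(R|B,T)·P(T).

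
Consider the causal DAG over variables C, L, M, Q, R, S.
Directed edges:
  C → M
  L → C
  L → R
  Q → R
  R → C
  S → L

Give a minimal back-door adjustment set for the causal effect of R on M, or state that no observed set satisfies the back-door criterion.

desc(R)\{R}={C,M}; candidates ⊆ {L,Q,S}.
size 0: {}; under {} R still reaches {C,L,M,Q,S} ∋ M.
{L}: R⊥M given {L} in G with R→· removed — back-door holds.

R→M: minimal back-door set {L}.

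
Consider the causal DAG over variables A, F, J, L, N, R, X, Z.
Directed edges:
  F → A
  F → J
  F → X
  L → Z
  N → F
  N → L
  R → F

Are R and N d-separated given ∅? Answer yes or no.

Yes — R ⊥ N | ∅.

Bayes-Ball from R | ∅ reaches {A,F,J,X}.
N ∉ reach(R|∅) ⇒ R ⊥ N | ∅.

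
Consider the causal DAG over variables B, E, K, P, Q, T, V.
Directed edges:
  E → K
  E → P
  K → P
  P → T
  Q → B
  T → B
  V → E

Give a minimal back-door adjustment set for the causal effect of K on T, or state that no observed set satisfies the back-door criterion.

desc(K)\{K}={B,P,T}; candidates ⊆ {E,Q,V}.
size 0: {}; under {} K still reaches {B,E,P,T,V} ∋ T.
{E}: K⊥T given {E} in G with K→· removed — back-door holds.

K→T: minimal back-door set {E}.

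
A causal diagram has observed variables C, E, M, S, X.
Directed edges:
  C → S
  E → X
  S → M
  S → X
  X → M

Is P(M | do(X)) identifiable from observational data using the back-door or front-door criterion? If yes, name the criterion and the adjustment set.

P(M|do(X)): backdoor, adjust for {S}.

desc(X)\{X}={M}; candidates ⊆ {C,E,S}.
size 0: {}; under {} X still reaches {C,E,M,S} ∋ M.
{S}: X⊥M given {S} in G with X→· removed — back-door holds.
P(M|do(X)) = Σ_{S} P(M|X,S)·P(S).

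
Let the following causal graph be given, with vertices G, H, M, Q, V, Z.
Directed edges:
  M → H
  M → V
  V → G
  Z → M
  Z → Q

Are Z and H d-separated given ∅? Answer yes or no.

No — Z and H are d-connected given ∅.

Bayes-Ball from Z | ∅ reaches {G,H,M,Q,V}.
H ∈ reach(Z|∅) ⇒ Z ⊥̸ H | ∅.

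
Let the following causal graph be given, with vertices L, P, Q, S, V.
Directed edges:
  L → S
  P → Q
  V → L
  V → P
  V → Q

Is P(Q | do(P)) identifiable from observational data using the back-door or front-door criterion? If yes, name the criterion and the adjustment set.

P(Q|do(P)): backdoor, adjust for {V}.

desc(P)\{P}={Q}; candidates ⊆ {L,S,V}.
size 0: {}; under {} P still reaches {L,Q,S,V} ∋ Q.
{V}: P⊥Q given {V} in G with P→· removed — back-door holds.
P(Q|do(P)) = Σ_{V} P(Q|P,V)·P(V).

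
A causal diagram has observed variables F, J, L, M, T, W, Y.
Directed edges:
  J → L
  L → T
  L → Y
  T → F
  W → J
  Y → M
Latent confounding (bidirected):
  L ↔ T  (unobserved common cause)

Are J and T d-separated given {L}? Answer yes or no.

No — J and T are d-connected given {L}.

Bayes-Ball from J | {L} reaches {F,T,W}.
T ∈ reach(J|{L}) ⇒ J ⊥̸ T | {L}.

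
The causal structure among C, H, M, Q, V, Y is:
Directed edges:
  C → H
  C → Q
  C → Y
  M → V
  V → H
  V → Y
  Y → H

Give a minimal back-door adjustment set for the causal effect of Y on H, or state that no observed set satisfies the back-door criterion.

Y→H: minimal back-door set {C, V}.

desc(Y)\{Y}={H}; candidates ⊆ {C,M,Q,V}.
size 0: {}; under {} Y still reaches {C,H,M,Q,V} ∋ H.
size 1: {C}, {M}, {Q} …(+1); under {C} Y still reaches {H,M,V} ∋ H.
{C,V}: Y⊥H given {C,V} in G with Y→· removed — back-door holds.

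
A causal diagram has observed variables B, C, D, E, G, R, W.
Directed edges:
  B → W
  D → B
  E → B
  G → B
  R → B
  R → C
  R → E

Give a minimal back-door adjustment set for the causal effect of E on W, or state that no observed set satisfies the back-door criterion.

E→W: minimal back-door set {R}.

desc(E)\{E}={B,W}; candidates ⊆ {C,D,G,R}.
size 0: {}; under {} E still reaches {B,C,R,W} ∋ W.
{R}: E⊥W given {R} in G with E→· removed — back-door holds.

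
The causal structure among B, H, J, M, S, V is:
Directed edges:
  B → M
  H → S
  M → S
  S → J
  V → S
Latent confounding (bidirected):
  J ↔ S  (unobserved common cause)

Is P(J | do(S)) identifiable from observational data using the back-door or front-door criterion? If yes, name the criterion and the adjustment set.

desc(S)\{S}={J}; candidates ⊆ {B,H,M,V}.
S↔J: latent back-door arc(s) into S.
size 0: {}; under {} S still reaches {B,H,J,M,V} ∋ J.
size 1: {B}, {H}, {M} …(+1); under {B} S still reaches {H,J,M,V} ∋ J.
size 2: {B,H}, {B,M}, {B,V} …(+3); under {B,H} S still reaches {J,M,V} ∋ J.
S↔J cannot be blocked by any observed set — no back-door set.
No mediator lies on a directed S→…→J path.
Neither criterion identifies P(J|do(S)) in this graph.

P(J|do(S)): not identifiable (no BD/FD set).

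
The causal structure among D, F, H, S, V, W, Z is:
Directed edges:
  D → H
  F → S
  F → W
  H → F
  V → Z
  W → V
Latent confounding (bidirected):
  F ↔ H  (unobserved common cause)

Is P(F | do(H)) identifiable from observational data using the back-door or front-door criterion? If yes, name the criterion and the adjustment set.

desc(H)\{H}={F,S,V,W,Z}; candidates ⊆ {D}.
H↔F: latent back-door arc(s) into H.
size 0: {}; under {} H still reaches {D,F,S,V,W,Z} ∋ F.
size 1: {D}; under {D} H still reaches {F,S,V,W,Z} ∋ F.
H↔F cannot be blocked by any observed set — no back-door set.
No mediator lies on a directed H→…→F path.
Neither criterion identifies P(F|do(H)) in this graph.

P(F|do(H)): not identifiable (no BD/FD set).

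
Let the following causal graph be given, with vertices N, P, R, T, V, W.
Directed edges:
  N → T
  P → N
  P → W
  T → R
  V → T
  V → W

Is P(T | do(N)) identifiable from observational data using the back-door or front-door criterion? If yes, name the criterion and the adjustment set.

desc(N)\{N}={R,T}; candidates ⊆ {P,V,W}.
∅: N⊥T given ∅ in G with N→· removed — back-door holds.
P(T|do(N)) = P(T|N) — no adjustment needed.

P(T|do(N)): backdoor, adjust for ∅.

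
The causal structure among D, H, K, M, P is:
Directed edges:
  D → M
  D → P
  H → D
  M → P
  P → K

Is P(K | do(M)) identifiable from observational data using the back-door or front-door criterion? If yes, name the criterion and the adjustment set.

desc(M)\{M}={K,P}; candidates ⊆ {D,H}.
size 0: {}; under {} M still reaches {D,H,K,P} ∋ K.
{D}: M⊥K given {D} in G with M→· removed — back-door holds.
P(K|do(M)) = Σ_{D} P(K|M,D)·P(D).

P(K|do(M)): backdoor, adjust for {D}.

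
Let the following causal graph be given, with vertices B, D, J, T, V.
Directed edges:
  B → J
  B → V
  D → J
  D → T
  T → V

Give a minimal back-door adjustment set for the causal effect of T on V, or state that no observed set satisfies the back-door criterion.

desc(T)\{T}={V}; candidates ⊆ {B,D,J}.
∅: T⊥V given ∅ in G with T→· removed — back-door holds.

T→V: minimal back-door set ∅.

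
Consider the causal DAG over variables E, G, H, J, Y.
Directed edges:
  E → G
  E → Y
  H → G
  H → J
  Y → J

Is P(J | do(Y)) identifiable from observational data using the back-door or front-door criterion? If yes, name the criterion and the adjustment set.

desc(Y)\{Y}={J}; candidates ⊆ {E,G,H}.
∅: Y⊥J given ∅ in G with Y→· removed — back-door holds.
P(J|do(Y)) = P(J|Y) — no adjustment needed.

P(J|do(Y)): backdoor, adjust for ∅.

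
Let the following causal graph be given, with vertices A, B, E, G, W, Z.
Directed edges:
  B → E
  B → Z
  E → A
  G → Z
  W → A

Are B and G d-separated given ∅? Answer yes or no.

Bayes-Ball from B | ∅ reaches {A,E,Z}.
G ∉ reach(B|∅) ⇒ B ⊥ G | ∅.

Yes — B ⊥ G | ∅.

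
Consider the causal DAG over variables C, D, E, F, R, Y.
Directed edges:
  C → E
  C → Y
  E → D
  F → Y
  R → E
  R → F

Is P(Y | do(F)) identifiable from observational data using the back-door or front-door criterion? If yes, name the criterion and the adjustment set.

P(Y|do(F)): backdoor, adjust for ∅.

desc(F)\{F}={Y}; candidates ⊆ {C,D,E,R}.
∅: F⊥Y given ∅ in G with F→· removed — back-door holds.
P(Y|do(F)) = P(Y|F) — no adjustment needed.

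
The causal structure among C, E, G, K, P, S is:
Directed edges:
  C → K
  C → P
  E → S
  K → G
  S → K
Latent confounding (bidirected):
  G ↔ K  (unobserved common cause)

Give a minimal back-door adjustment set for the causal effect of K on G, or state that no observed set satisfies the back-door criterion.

K→G: no observed back-door set.

desc(K)\{K}={G}; candidates ⊆ {C,E,P,S}.
K↔G: latent back-door arc(s) into K.
size 0: {}; under {} K still reaches {C,E,G,P,S} ∋ G.
size 1: {C}, {E}, {P} …(+1); under {C} K still reaches {E,G,S} ∋ G.
size 2: {C,E}, {C,P}, {C,S} …(+3); under {C,E} K still reaches {G,S} ∋ G.
K↔G cannot be blocked by any observed set — no back-door set.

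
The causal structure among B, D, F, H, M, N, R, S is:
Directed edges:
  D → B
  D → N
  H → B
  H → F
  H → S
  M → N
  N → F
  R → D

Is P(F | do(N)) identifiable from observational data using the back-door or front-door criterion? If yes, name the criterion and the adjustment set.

desc(N)\{N}={F}; candidates ⊆ {B,D,H,M,R,S}.
∅: N⊥F given ∅ in G with N→· removed — back-door holds.
P(F|do(N)) = P(F|N) — no adjustment needed.

P(F|do(N)): backdoor, adjust for ∅.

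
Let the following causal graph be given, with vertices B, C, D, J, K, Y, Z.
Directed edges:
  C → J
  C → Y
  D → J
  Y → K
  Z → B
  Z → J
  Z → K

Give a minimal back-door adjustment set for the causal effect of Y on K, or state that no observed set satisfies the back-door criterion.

Y→K: minimal back-door set ∅.

desc(Y)\{Y}={K}; candidates ⊆ {B,C,D,J,Z}.
∅: Y⊥K given ∅ in G with Y→· removed — back-door holds.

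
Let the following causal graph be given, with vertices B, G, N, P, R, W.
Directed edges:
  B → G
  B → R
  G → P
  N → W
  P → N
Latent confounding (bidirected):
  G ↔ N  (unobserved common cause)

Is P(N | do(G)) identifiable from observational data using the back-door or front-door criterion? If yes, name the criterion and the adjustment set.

desc(G)\{G}={N,P,W}; candidates ⊆ {B,R}.
G↔N: latent back-door arc(s) into G.
size 0: {}; under {} G still reaches {B,N,R,W} ∋ N.
size 1: {B}, {R}; under {B} G still reaches {N,W} ∋ N.
size 2: {B,R}; under {B,R} G still reaches {N,W} ∋ N.
G↔N cannot be blocked by any observed set — no back-door set.
{P}: (i) intercepts every directed G→N path; (ii) no back-door G→{P}; (iii) {G} blocks every back-door {P}→N. Front-door holds.
P(N|do(G)) = Σ_{P} P(P|G) Σ_{G'} P(N|P,G')P(G').

P(N|do(G)): frontdoor, adjust for {P}.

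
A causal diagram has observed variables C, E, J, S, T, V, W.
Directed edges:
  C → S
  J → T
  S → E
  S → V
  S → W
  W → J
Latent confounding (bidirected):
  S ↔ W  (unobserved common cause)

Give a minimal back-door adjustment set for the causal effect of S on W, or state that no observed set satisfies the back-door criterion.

S→W: no observed back-door set.

desc(S)\{S}={E,J,T,V,W}; candidates ⊆ {C}.
S↔W: latent back-door arc(s) into S.
size 0: {}; under {} S still reaches {C,J,T,W} ∋ W.
size 1: {C}; under {C} S still reaches {J,T,W} ∋ W.
S↔W cannot be blocked by any observed set — no back-door set.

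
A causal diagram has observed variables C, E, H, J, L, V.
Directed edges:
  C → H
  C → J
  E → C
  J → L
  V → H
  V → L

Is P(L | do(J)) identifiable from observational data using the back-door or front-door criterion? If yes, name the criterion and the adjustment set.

desc(J)\{J}={L}; candidates ⊆ {C,E,H,V}.
∅: J⊥L given ∅ in G with J→· removed — back-door holds.
P(L|do(J)) = P(L|J) — no adjustment needed.

P(L|do(J)): backdoor, adjust for ∅.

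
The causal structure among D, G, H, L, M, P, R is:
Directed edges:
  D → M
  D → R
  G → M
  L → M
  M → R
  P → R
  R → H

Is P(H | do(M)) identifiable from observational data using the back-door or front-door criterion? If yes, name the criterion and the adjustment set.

P(H|do(M)): backdoor, adjust for {D}.

desc(M)\{M}={H,R}; candidates ⊆ {D,G,L,P}.
size 0: {}; under {} M still reaches {D,G,H,L,R} ∋ H.
{D}: M⊥H given {D} in G with M→· removed — back-door holds.
P(H|do(M)) = Σ_{D} P(H|M,D)·P(D).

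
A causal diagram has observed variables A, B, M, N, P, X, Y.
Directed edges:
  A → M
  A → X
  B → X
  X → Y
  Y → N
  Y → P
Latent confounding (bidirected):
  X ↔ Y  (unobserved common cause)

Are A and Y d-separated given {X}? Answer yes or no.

Bayes-Ball from A | {X} reaches {B,M,N,P,Y}.
Y ∈ reach(A|{X}) ⇒ A ⊥̸ Y | {X}.

No — A and Y are d-connected given {X}.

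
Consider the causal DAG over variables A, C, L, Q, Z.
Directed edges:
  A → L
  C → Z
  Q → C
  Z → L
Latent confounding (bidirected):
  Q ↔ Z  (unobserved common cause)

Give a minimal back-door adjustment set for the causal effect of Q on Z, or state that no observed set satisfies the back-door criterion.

Q→Z: no observed back-door set.

desc(Q)\{Q}={C,L,Z}; candidates ⊆ {A}.
Q↔Z: latent back-door arc(s) into Q.
size 0: {}; under {} Q still reaches {L,Z} ∋ Z.
size 1: {A}; under {A} Q still reaches {L,Z} ∋ Z.
Q↔Z cannot be blocked by any observed set — no back-door set.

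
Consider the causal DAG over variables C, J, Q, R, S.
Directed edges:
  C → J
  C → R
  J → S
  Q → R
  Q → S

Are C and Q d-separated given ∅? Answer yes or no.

Yes — C ⊥ Q | ∅.

Bayes-Ball from C | ∅ reaches {J,R,S}.
Q ∉ reach(C|∅) ⇒ C ⊥ Q | ∅.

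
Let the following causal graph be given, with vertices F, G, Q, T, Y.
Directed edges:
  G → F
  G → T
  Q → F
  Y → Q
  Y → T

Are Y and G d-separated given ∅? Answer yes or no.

Bayes-Ball from Y | ∅ reaches {F,Q,T}.
G ∉ reach(Y|∅) ⇒ Y ⊥ G | ∅.

Yes — Y ⊥ G | ∅.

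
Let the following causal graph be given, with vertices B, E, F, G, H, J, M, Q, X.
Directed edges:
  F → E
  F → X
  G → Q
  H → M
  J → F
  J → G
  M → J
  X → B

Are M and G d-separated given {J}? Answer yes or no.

Bayes-Ball from M | {J} reaches {H}.
G ∉ reach(M|{J}) ⇒ M ⊥ G | {J}.

Yes — M ⊥ G | {J}.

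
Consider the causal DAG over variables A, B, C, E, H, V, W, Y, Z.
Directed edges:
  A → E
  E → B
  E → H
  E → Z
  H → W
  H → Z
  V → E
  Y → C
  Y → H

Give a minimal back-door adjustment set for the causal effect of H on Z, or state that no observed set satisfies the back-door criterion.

H→Z: minimal back-door set {E}.

desc(H)\{H}={W,Z}; candidates ⊆ {A,B,C,E,V,Y}.
size 0: {}; under {} H still reaches {A,B,C,E,V,Y,Z} ∋ Z.
{E}: H⊥Z given {E} in G with H→· removed — back-door holds.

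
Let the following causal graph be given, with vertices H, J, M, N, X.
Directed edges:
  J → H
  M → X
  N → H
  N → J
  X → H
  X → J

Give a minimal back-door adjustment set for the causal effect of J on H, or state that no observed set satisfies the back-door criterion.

desc(J)\{J}={H}; candidates ⊆ {M,N,X}.
size 0: {}; under {} J still reaches {H,M,N,X} ∋ H.
size 1: {M}, {N}, {X}; under {M} J still reaches {H,N,X} ∋ H.
{N,X}: J⊥H given {N,X} in G with J→· removed — back-door holds.

J→H: minimal back-door set {N, X}.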